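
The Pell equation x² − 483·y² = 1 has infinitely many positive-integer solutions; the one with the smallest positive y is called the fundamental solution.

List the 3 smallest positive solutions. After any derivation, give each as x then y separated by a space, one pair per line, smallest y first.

22 1
967 44
42526 1935

[21; 1,42] for √483; ℓ=2 ⇒ convergent index 1
k=0  a_k=21  p_k/q_k = 21/1
k=1  a_k=1  p_k/q_k = 22/1
fundamental: x₁=22, y₁=1  (since 484 − 483·1 = 1)
n=2: (22,1)∘(22,1) = (22·22+483·1·1, 22·1+1·22) = (967,44)
n=3: (967,44)∘(22,1) = (22·967+483·1·44, 22·44+1·967) = (42526,1935)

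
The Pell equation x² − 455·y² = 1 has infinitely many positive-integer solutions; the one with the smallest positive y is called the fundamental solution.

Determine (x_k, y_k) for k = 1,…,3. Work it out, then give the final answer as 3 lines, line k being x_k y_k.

√455 → a₀=21, period (3,42); ℓ=2 even so k=1
k=0  a_k=21  p_k/q_k = 21/1
k=1  a_k=3  p_k/q_k = 64/3
fundamental: x₁=64, y₁=3  (since 4096 − 455·9 = 1)
(64+3√455)^2 = 8191 + 384√455
(64+3√455)^3 = 1048384 + 49149√455

64 3
8191 384
1048384 49149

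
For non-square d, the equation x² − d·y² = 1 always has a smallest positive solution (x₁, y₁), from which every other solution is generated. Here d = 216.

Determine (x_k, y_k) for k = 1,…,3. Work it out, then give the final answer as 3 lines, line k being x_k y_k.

d=216: √d = [14; 1,2,3,2,1,28] (ℓ=6, even), read p_5/q_5
a_0=14:  p_0=14·1+0=14,  q_0=14·0+1=1
a_1=1:  p_1=1·14+1=15,  q_1=1·1+0=1
…
a_4=2:  p_4=2·147+44=338,  q_4=2·10+3=23
a_5=1:  p_5=1·338+147=485,  q_5=1·23+10=33
→ (485, 33).  Check: 485²=235225, 216·33²=235224, difference 1.
(485+33√216)^2 = 470449 + 32010√216
(485+33√216)^3 = 456335045 + 31049667√216

485 33
470449 32010
456335045 31049667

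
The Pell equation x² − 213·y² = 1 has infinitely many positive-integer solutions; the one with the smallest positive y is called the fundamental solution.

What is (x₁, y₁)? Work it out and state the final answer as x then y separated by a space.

194399 13320

√213 → a₀=14, period (1,1,2,6,1,8,1,6,2,1,1,28); ℓ=12 even so k=11
a_0=14:  p_0=14·1+0=14,  q_0=14·0+1=1
…
a_7=1:  p_7=1·4787+540=5327,  q_7=1·328+37=365
…
a_10=1:  p_10=1·78825+36749=115574,  q_10=1·5401+2518=7919
a_11=1:  p_11=1·115574+78825=194399,  q_11=1·7919+5401=13320
→ (194399, 13320).  Check: 194399²=37790971201, 213·13320²=37790971200, difference 1.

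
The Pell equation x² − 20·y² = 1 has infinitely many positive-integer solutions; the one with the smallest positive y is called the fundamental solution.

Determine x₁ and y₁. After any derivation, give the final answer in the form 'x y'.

9 2

d=20: √d = [4; 2,8] (ℓ=2, even), read p_1/q_1
i=0: a=4 ⇒ p=4, q=1
i=1: a=2 ⇒ p=9, q=2
→ (9, 2).  Check: 9²=81, 20·2²=80, difference 1.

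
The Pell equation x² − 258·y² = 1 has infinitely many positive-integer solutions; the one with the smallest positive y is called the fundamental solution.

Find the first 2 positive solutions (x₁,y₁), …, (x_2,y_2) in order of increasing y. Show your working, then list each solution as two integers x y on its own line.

√258 = [16; 16,32, …], period ℓ=2 (even) → k=1
a_0=16:  p_0=16·1+0=16,  q_0=16·0+1=1
a_1=16:  p_1=16·16+1=257,  q_1=16·1+0=16
(x₁, y₁) = (257, 16);  257² − 258·16² = 1 ✓
(x_2, y_2) = (257·257 + 258·16·16, 257·16 + 16·257) = (132097, 8224)

257 16
132097 8224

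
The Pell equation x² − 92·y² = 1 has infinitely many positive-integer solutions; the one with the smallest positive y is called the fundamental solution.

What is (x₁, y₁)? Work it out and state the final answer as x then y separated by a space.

1151 120

[9; 1,1,2,4,2,1,1,18] for √92; ℓ=8 ⇒ convergent index 7
a_0=9:  p_0=9·1+0=9,  q_0=9·0+1=1
a_1=1:  p_1=1·9+1=10,  q_1=1·1+0=1
a_2=1:  p_2=1·10+9=19,  q_2=1·1+1=2
…
a_4=4:  p_4=4·48+19=211,  q_4=4·5+2=22
a_5=2:  p_5=2·211+48=470,  q_5=2·22+5=49
a_6=1:  p_6=1·470+211=681,  q_6=1·49+22=71
a_7=1:  p_7=1·681+470=1151,  q_7=1·71+49=120
→ (1151, 120).  Check: 1151²=1324801, 92·120²=1324800, difference 1.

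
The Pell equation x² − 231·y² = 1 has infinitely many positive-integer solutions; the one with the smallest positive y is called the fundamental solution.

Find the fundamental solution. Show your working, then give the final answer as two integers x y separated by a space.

√231 = [15; 5,30, …], period ℓ=2 (even) → k=1
step 0: (15, 1)  from 15·(1,0) + (0,1)
step 1: (76, 5)  from 5·(15,1) + (1,0)
→ (76, 5).  Check: 76²=5776, 231·5²=5775, difference 1.

76 5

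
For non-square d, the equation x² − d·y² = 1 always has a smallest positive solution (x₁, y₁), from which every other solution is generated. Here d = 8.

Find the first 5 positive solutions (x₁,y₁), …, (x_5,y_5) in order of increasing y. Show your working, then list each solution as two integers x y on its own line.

3 1
17 6
99 35
577 204
3363 1189

√8 = [2; 1,4, …], period ℓ=2 (even) → k=1
i=0: a=2 ⇒ p=2, q=1
i=1: a=1 ⇒ p=3, q=1
(x₁, y₁) = (3, 1);  3² − 8·1² = 1 ✓
k=2:  x_2 = 3·3+8·1·1 = 17,  y_2 = 3·1+1·3 = 6
k=3:  x_3 = 3·17+8·1·6 = 99,  y_3 = 3·6+1·17 = 35
k=4:  x_4 = 3·99+8·1·35 = 577,  y_4 = 3·35+1·99 = 204
k=5:  x_5 = 3·577+8·1·204 = 3363,  y_5 = 3·204+1·577 = 1189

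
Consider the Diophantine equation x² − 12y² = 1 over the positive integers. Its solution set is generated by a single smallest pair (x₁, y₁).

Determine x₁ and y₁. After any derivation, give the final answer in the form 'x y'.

d=12: √d = [3; 2,6] (ℓ=2, even), read p_1/q_1
k=0  a_k=3  p_k/q_k = 3/1
k=1  a_k=2  p_k/q_k = 7/2
→ (7, 2).  Check: 7²=49, 12·2²=48, difference 1.

7 2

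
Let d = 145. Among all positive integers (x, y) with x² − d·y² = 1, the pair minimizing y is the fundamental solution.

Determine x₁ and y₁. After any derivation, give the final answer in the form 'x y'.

289 24

[12; 24] for √145; ℓ=1 ⇒ convergent index 1
a_0=12:  p_0=12·1+0=12,  q_0=12·0+1=1
a_1=24:  p_1=24·12+1=289,  q_1=24·1+0=24
fundamental: x₁=289, y₁=24  (since 83521 − 145·576 = 1)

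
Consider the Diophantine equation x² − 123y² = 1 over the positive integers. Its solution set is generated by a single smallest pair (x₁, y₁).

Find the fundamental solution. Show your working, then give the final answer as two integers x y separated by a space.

122 11

[11; 11,22] for √123; ℓ=2 ⇒ convergent index 1
k=0  a_k=11  p_k/q_k = 11/1
k=1  a_k=11  p_k/q_k = 122/11
fundamental: x₁=122, y₁=11  (since 14884 − 123·121 = 1)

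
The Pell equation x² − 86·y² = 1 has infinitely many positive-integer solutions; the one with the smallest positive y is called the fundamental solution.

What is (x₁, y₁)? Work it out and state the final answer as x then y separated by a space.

10405 1122

√86 = [9; 3,1,1,1,8,1,1,1,3,18, …], period ℓ=10 (even) → k=9
i=0: a=9 ⇒ p=9, q=1
…
i=4: a=1 ⇒ p=102, q=11
…
i=8: a=1 ⇒ p=2847, q=307
i=9: a=3 ⇒ p=10405, q=1122
fundamental: x₁=10405, y₁=1122  (since 108264025 − 86·1258884 = 1)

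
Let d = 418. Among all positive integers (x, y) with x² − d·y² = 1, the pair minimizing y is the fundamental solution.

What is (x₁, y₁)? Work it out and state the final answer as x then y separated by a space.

√418 = [20; 2,4,20,4,2,40, …], period ℓ=6 (even) → k=5
i=0: a=20 ⇒ p=20, q=1
…
i=4: a=4 ⇒ p=15068, q=737
i=5: a=2 ⇒ p=33857, q=1656
→ (33857, 1656).  Check: 33857²=1146296449, 418·1656²=1146296448, difference 1.

33857 1656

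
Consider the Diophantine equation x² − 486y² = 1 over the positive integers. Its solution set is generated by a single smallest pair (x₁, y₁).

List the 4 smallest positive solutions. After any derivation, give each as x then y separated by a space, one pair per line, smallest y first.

√486 = [22; 22,44, …], period ℓ=2 (even) → k=1
step 0: (22, 1)  from 22·(1,0) + (0,1)
step 1: (485, 22)  from 22·(22,1) + (1,0)
(x₁, y₁) = (485, 22);  485² − 486·22² = 1 ✓
(x_2, y_2) = (485·485 + 486·22·22, 485·22 + 22·485) = (470449, 21340)
(x_3, y_3) = (485·470449 + 486·22·21340, 485·21340 + 22·470449) = (456335045, 20699778)
(x_4, y_4) = (485·456335045 + 486·22·20699778, 485·20699778 + 22·456335045) = (442644523201, 20078763320)

485 22
470449 21340
456335045 20699778
442644523201 20078763320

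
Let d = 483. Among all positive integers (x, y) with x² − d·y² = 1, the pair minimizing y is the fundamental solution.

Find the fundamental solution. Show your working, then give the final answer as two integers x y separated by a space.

d=483: √d = [21; 1,42] (ℓ=2, even), read p_1/q_1
step 0: (21, 1)  from 21·(1,0) + (0,1)
step 1: (22, 1)  from 1·(21,1) + (1,0)
fundamental: x₁=22, y₁=1  (since 484 − 483·1 = 1)

22 1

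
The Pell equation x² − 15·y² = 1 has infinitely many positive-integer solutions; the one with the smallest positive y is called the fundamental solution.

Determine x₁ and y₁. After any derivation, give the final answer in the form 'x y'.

√15 → a₀=3, period (1,6); ℓ=2 even so k=1
step 0: (3, 1)  from 3·(1,0) + (0,1)
step 1: (4, 1)  from 1·(3,1) + (1,0)
→ (4, 1).  Check: 4²=16, 15·1²=15, difference 1.

4 1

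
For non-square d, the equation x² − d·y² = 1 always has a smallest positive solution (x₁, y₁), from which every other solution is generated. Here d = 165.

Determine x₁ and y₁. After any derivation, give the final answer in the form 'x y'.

1079 84

√165 → a₀=12, period (1,5,2,5,1,24); ℓ=6 even so k=5
k=0  a_k=12  p_k/q_k = 12/1
k=1  a_k=1  p_k/q_k = 13/1
k=2  a_k=5  p_k/q_k = 77/6
k=3  a_k=2  p_k/q_k = 167/13
k=4  a_k=5  p_k/q_k = 912/71
k=5  a_k=1  p_k/q_k = 1079/84
(x₁, y₁) = (1079, 84);  1079² − 165·84² = 1 ✓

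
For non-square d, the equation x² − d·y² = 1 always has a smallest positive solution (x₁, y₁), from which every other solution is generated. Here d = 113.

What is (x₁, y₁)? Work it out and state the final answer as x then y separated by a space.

1204353 113296

√113 → a₀=10, period (1,1,1,2,2,1,1,1,20); ℓ=9 odd so k=17
i=0: a=10 ⇒ p=10, q=1
i=1: a=1 ⇒ p=11, q=1
i=2: a=1 ⇒ p=21, q=2
i=3: a=1 ⇒ p=32, q=3
i=4: a=2 ⇒ p=85, q=8
i=5: a=2 ⇒ p=202, q=19
…
i=7: a=1 ⇒ p=489, q=46
i=8: a=1 ⇒ p=776, q=73
…
i=11: a=1 ⇒ p=32794, q=3085
…
i=13: a=2 ⇒ p=131952, q=12413
i=14: a=2 ⇒ p=313483, q=29490
i=15: a=1 ⇒ p=445435, q=41903
i=16: a=1 ⇒ p=758918, q=71393
i=17: a=1 ⇒ p=1204353, q=113296
fundamental: x₁=1204353, y₁=113296  (since 1450466148609 − 113·12835983616 = 1)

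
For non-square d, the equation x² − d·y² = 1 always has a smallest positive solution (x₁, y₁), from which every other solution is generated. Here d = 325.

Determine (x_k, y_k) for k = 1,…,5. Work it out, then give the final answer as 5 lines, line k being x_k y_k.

d=325: √d = [18; 36] (ℓ=1, odd), read p_1/q_1
step 0: (18, 1)  from 18·(1,0) + (0,1)
step 1: (649, 36)  from 36·(18,1) + (1,0)
(x₁, y₁) = (649, 36);  649² − 325·36² = 1 ✓
(649+36√325)^2 = 842401 + 46728√325
(649+36√325)^3 = 1093435849 + 60652908√325
(649+36√325)^4 = 1419278889601 + 78727427856√325
(649+36√325)^5 = 1842222905266249 + 102188140704180√325

649 36
842401 46728
1093435849 60652908
1419278889601 78727427856
1842222905266249 102188140704180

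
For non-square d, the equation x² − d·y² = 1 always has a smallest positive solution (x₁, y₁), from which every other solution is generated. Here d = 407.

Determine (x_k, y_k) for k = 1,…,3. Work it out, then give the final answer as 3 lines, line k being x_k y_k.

2663 132
14183137 703032
75539384999 3744348300

√407 → a₀=20, period (5,1,2,1,5,40); ℓ=6 even so k=5
k=0  a_k=20  p_k/q_k = 20/1
k=1  a_k=5  p_k/q_k = 101/5
k=2  a_k=1  p_k/q_k = 121/6
k=3  a_k=2  p_k/q_k = 343/17
k=4  a_k=1  p_k/q_k = 464/23
k=5  a_k=5  p_k/q_k = 2663/132
fundamental: x₁=2663, y₁=132  (since 7091569 − 407·17424 = 1)
(x_2, y_2) = (2663·2663 + 407·132·132, 2663·132 + 132·2663) = (14183137, 703032)
(x_3, y_3) = (2663·14183137 + 407·132·703032, 2663·703032 + 132·14183137) = (75539384999, 3744348300)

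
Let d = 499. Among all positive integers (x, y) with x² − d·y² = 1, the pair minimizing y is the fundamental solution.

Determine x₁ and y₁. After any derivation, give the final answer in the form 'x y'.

4490 201

√499 → a₀=22, period (2,1,21,1,2,44); ℓ=6 even so k=5
a_0=22:  p_0=22·1+0=22,  q_0=22·0+1=1
…
a_2=1:  p_2=1·45+22=67,  q_2=1·2+1=3
a_3=21:  p_3=21·67+45=1452,  q_3=21·3+2=65
a_4=1:  p_4=1·1452+67=1519,  q_4=1·65+3=68
a_5=2:  p_5=2·1519+1452=4490,  q_5=2·68+65=201
→ (4490, 201).  Check: 4490²=20160100, 499·201²=20160099, difference 1.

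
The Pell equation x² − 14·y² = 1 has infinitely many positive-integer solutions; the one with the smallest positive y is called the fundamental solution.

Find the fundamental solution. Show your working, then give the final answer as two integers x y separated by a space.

√14 = [3; 1,2,1,6, …], period ℓ=4 (even) → k=3
k=0  a_k=3  p_k/q_k = 3/1
k=1  a_k=1  p_k/q_k = 4/1
k=2  a_k=2  p_k/q_k = 11/3
k=3  a_k=1  p_k/q_k = 15/4
→ (15, 4).  Check: 15²=225, 14·4²=224, difference 1.

15 4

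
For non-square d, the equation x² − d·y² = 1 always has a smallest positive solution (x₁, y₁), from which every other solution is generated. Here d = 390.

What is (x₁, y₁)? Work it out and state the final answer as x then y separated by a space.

79 4

√390 → a₀=19, period (1,2,1,38); ℓ=4 even so k=3
step 0: (19, 1)  from 19·(1,0) + (0,1)
step 1: (20, 1)  from 1·(19,1) + (1,0)
step 2: (59, 3)  from 2·(20,1) + (19,1)
step 3: (79, 4)  from 1·(59,3) + (20,1)
→ (79, 4).  Check: 79²=6241, 390·4²=6240, difference 1.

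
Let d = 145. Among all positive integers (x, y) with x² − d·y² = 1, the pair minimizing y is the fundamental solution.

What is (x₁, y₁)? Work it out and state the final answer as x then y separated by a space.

289 24

[12; 24] for √145; ℓ=1 ⇒ convergent index 1
a_0=12:  p_0=12·1+0=12,  q_0=12·0+1=1
a_1=24:  p_1=24·12+1=289,  q_1=24·1+0=24
(x₁, y₁) = (289, 24);  289² − 145·24² = 1 ✓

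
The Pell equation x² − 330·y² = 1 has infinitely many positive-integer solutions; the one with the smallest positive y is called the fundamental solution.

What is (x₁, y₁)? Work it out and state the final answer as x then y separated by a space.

√330 → a₀=18, period (6,36); ℓ=2 even so k=1
step 0: (18, 1)  from 18·(1,0) + (0,1)
step 1: (109, 6)  from 6·(18,1) + (1,0)
(x₁, y₁) = (109, 6);  109² − 330·6² = 1 ✓

109 6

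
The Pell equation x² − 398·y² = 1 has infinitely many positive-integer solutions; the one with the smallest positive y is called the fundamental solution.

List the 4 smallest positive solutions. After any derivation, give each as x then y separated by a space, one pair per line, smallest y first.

399 20
318401 15960
254083599 12736060
202758393601 10163359920

[19; 1,18,1,38] for √398; ℓ=4 ⇒ convergent index 3
i=0: a=19 ⇒ p=19, q=1
…
i=2: a=18 ⇒ p=379, q=19
i=3: a=1 ⇒ p=399, q=20
fundamental: x₁=399, y₁=20  (since 159201 − 398·400 = 1)
n=2: (399,20)∘(399,20) = (399·399+398·20·20, 399·20+20·399) = (318401,15960)
n=3: (318401,15960)∘(399,20) = (399·318401+398·20·15960, 399·15960+20·318401) = (254083599,12736060)
n=4: (254083599,12736060)∘(399,20) = (399·254083599+398·20·12736060, 399·12736060+20·254083599) = (202758393601,10163359920)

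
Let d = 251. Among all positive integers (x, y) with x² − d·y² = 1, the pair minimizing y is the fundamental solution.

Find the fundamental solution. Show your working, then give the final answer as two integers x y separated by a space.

√251 = [15; 1,5,2,1,2,…,5,1,30, …], period ℓ=14 (even) → k=13
a_0=15:  p_0=15·1+0=15,  q_0=15·0+1=1
a_1=1:  p_1=1·15+1=16,  q_1=1·1+0=1
a_2=5:  p_2=5·16+15=95,  q_2=5·1+1=6
a_3=2:  p_3=2·95+16=206,  q_3=2·6+1=13
a_4=1:  p_4=1·206+95=301,  q_4=1·13+6=19
a_5=2:  p_5=2·301+206=808,  q_5=2·19+13=51
a_6=2:  p_6=2·808+301=1917,  q_6=2·51+19=121
…
a_9=2:  p_9=2·61043+29563=151649,  q_9=2·3853+1866=9572
a_10=1:  p_10=1·151649+61043=212692,  q_10=1·9572+3853=13425
a_11=2:  p_11=2·212692+151649=577033,  q_11=2·13425+9572=36422
a_12=5:  p_12=5·577033+212692=3097857,  q_12=5·36422+13425=195535
a_13=1:  p_13=1·3097857+577033=3674890,  q_13=1·195535+36422=231957
fundamental: x₁=3674890, y₁=231957  (since 13504816512100 − 251·53804049849 = 1)

3674890 231957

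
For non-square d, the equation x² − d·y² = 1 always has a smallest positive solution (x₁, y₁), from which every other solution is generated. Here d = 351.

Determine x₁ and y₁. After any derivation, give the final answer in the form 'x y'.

62425 3332

d=351: √d = [18; 1,2,1,3,2,2,2,3,1,2,1,36] (ℓ=12, even), read p_11/q_11
k=0  a_k=18  p_k/q_k = 18/1
k=1  a_k=1  p_k/q_k = 19/1
…
k=3  a_k=1  p_k/q_k = 75/4
k=4  a_k=3  p_k/q_k = 281/15
k=5  a_k=2  p_k/q_k = 637/34
k=6  a_k=2  p_k/q_k = 1555/83
k=7  a_k=2  p_k/q_k = 3747/200
k=8  a_k=3  p_k/q_k = 12796/683
k=9  a_k=1  p_k/q_k = 16543/883
k=10  a_k=2  p_k/q_k = 45882/2449
k=11  a_k=1  p_k/q_k = 62425/3332
(x₁, y₁) = (62425, 3332);  62425² − 351·3332² = 1 ✓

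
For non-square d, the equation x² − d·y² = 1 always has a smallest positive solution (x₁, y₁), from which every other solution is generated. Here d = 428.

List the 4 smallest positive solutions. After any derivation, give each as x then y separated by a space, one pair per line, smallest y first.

[20; 1,2,4,1,5,10,5,1,4,2,1,40] for √428; ℓ=12 ⇒ convergent index 11
a_0=20:  p_0=20·1+0=20,  q_0=20·0+1=1
…
a_2=2:  p_2=2·21+20=62,  q_2=2·1+1=3
…
a_8=1:  p_8=1·99779+19571=119350,  q_8=1·4823+946=5769
a_9=4:  p_9=4·119350+99779=577179,  q_9=4·5769+4823=27899
a_10=2:  p_10=2·577179+119350=1273708,  q_10=2·27899+5769=61567
a_11=1:  p_11=1·1273708+577179=1850887,  q_11=1·61567+27899=89466
(x₁, y₁) = (1850887, 89466);  1850887² − 428·89466² = 1 ✓
(x_2, y_2) = (1850887·1850887 + 428·89466·89466, 1850887·89466 + 89466·1850887) = (6851565373537, 331182912684)
(x_3, y_3) = (1850887·6851565373537 + 428·89466·331182912684, 1850887·331182912684 + 89466·6851565373537) = (25362946559057703751, 1225964295417811950)
(x_4, y_4) = (1850887·25362946559057703751 + 428·89466·1225964295417811950, 1850887·1225964295417811950 + 89466·25362946559057703751) = (93887896135702420679780737, 4538242753705644230486616)

1850887 89466
6851565373537 331182912684
25362946559057703751 1225964295417811950
93887896135702420679780737 4538242753705644230486616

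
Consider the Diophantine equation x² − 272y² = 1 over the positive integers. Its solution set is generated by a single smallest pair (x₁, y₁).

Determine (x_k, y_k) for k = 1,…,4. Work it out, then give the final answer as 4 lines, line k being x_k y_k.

33 2
2177 132
143649 8710
9478657 574728

√272 = [16; 2,32, …], period ℓ=2 (even) → k=1
k=0  a_k=16  p_k/q_k = 16/1
k=1  a_k=2  p_k/q_k = 33/2
→ (33, 2).  Check: 33²=1089, 272·2²=1088, difference 1.
n=2: (33,2)∘(33,2) = (33·33+272·2·2, 33·2+2·33) = (2177,132)
n=3: (2177,132)∘(33,2) = (33·2177+272·2·132, 33·132+2·2177) = (143649,8710)
n=4: (143649,8710)∘(33,2) = (33·143649+272·2·8710, 33·8710+2·143649) = (9478657,574728)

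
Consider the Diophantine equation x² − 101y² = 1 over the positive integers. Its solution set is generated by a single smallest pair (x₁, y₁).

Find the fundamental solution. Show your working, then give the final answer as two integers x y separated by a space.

201 20

d=101: √d = [10; 20] (ℓ=1, odd), read p_1/q_1
a_0=10:  p_0=10·1+0=10,  q_0=10·0+1=1
a_1=20:  p_1=20·10+1=201,  q_1=20·1+0=20
→ (201, 20).  Check: 201²=40401, 101·20²=40400, difference 1.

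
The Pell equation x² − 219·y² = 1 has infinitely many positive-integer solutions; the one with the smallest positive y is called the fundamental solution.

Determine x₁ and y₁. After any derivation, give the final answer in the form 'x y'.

74 5

d=219: √d = [14; 1,3,1,28] (ℓ=4, even), read p_3/q_3
k=0  a_k=14  p_k/q_k = 14/1
…
k=2  a_k=3  p_k/q_k = 59/4
k=3  a_k=1  p_k/q_k = 74/5
(x₁, y₁) = (74, 5);  74² − 219·5² = 1 ✓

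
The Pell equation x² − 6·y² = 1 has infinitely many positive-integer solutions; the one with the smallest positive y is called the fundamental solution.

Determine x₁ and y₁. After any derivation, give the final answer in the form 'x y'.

5 2

√6 = [2; 2,4, …], period ℓ=2 (even) → k=1
i=0: a=2 ⇒ p=2, q=1
i=1: a=2 ⇒ p=5, q=2
(x₁, y₁) = (5, 2);  5² − 6·2² = 1 ✓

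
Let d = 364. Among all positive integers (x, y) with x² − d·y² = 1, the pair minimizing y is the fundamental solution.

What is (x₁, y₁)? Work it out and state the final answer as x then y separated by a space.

4954951 259710

d=364: √d = [19; 12,1,2,3,1,8,1,3,2,1,12,38] (ℓ=12, even), read p_11/q_11
step 0: (19, 1)  from 19·(1,0) + (0,1)
…
step 2: (248, 13)  from 1·(229,12) + (19,1)
…
step 4: (2423, 127)  from 3·(725,38) + (248,13)
…
step 7: (30755, 1612)  from 1·(27607,1447) + (3148,165)
…
step 10: (390371, 20461)  from 1·(270499,14178) + (119872,6283)
step 11: (4954951, 259710)  from 12·(390371,20461) + (270499,14178)
(x₁, y₁) = (4954951, 259710);  4954951² − 364·259710² = 1 ✓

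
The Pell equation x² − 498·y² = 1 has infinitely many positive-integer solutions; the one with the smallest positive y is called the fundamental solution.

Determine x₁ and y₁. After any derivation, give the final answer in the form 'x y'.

179777 8056

d=498: √d = [22; 3,6,22,6,3,44] (ℓ=6, even), read p_5/q_5
k=0  a_k=22  p_k/q_k = 22/1
k=1  a_k=3  p_k/q_k = 67/3
k=2  a_k=6  p_k/q_k = 424/19
…
k=4  a_k=6  p_k/q_k = 56794/2545
k=5  a_k=3  p_k/q_k = 179777/8056
fundamental: x₁=179777, y₁=8056  (since 32319769729 − 498·64899136 = 1)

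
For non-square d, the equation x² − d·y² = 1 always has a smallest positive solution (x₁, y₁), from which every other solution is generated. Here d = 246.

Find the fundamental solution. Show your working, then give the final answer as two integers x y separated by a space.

d=246: √d = [15; 1,2,5,1,14,1,5,2,1,30] (ℓ=10, even), read p_9/q_9
k=0  a_k=15  p_k/q_k = 15/1
k=1  a_k=1  p_k/q_k = 16/1
k=2  a_k=2  p_k/q_k = 47/3
k=3  a_k=5  p_k/q_k = 251/16
k=4  a_k=1  p_k/q_k = 298/19
k=5  a_k=14  p_k/q_k = 4423/282
k=6  a_k=1  p_k/q_k = 4721/301
k=7  a_k=5  p_k/q_k = 28028/1787
k=8  a_k=2  p_k/q_k = 60777/3875
k=9  a_k=1  p_k/q_k = 88805/5662
→ (88805, 5662).  Check: 88805²=7886328025, 246·5662²=7886328024, difference 1.

88805 5662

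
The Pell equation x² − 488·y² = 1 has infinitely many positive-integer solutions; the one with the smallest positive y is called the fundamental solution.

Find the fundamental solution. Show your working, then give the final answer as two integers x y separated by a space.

243 11

d=488: √d = [22; 11,44] (ℓ=2, even), read p_1/q_1
k=0  a_k=22  p_k/q_k = 22/1
k=1  a_k=11  p_k/q_k = 243/11
→ (243, 11).  Check: 243²=59049, 488·11²=59048, difference 1.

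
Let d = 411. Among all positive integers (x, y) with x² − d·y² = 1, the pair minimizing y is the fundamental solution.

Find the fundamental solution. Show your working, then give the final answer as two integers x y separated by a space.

d=411: √d = [20; 3,1,1,1,19,1,1,1,3,40] (ℓ=10, even), read p_9/q_9
step 0: (20, 1)  from 20·(1,0) + (0,1)
step 1: (61, 3)  from 3·(20,1) + (1,0)
…
step 8: (13583, 670)  from 1·(8981,443) + (4602,227)
step 9: (49730, 2453)  from 3·(13583,670) + (8981,443)
→ (49730, 2453).  Check: 49730²=2473072900, 411·2453²=2473072899, difference 1.

49730 2453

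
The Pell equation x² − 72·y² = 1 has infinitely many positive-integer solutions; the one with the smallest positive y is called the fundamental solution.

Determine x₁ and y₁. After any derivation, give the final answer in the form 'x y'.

17 2

d=72: √d = [8; 2,16] (ℓ=2, even), read p_1/q_1
i=0: a=8 ⇒ p=8, q=1
i=1: a=2 ⇒ p=17, q=2
(x₁, y₁) = (17, 2);  17² − 72·2² = 1 ✓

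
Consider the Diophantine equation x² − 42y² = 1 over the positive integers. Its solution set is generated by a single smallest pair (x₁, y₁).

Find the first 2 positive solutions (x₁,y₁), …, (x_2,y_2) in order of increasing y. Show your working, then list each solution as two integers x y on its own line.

13 2
337 52

√42 → a₀=6, period (2,12); ℓ=2 even so k=1
i=0: a=6 ⇒ p=6, q=1
i=1: a=2 ⇒ p=13, q=2
→ (13, 2).  Check: 13²=169, 42·2²=168, difference 1.
n=2: (13,2)∘(13,2) = (13·13+42·2·2, 13·2+2·13) = (337,52)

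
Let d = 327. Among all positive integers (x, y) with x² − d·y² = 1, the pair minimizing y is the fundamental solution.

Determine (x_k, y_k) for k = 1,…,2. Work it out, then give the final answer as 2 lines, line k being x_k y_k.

d=327: √d = [18; 12,36] (ℓ=2, even), read p_1/q_1
k=0  a_k=18  p_k/q_k = 18/1
k=1  a_k=12  p_k/q_k = 217/12
(x₁, y₁) = (217, 12);  217² − 327·12² = 1 ✓
k=2:  x_2 = 217·217+327·12·12 = 94177,  y_2 = 217·12+12·217 = 5208

217 12
94177 5208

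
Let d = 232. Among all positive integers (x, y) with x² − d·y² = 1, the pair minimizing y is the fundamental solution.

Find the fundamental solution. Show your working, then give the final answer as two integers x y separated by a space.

19603 1287

√232 = [15; 4,3,7,3,4,30, …], period ℓ=6 (even) → k=5
k=0  a_k=15  p_k/q_k = 15/1
k=1  a_k=4  p_k/q_k = 61/4
k=2  a_k=3  p_k/q_k = 198/13
k=3  a_k=7  p_k/q_k = 1447/95
k=4  a_k=3  p_k/q_k = 4539/298
k=5  a_k=4  p_k/q_k = 19603/1287
→ (19603, 1287).  Check: 19603²=384277609, 232·1287²=384277608, difference 1.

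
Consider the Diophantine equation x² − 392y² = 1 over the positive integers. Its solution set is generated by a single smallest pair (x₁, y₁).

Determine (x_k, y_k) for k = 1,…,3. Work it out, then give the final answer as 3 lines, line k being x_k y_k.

99 5
19601 990
3880899 196015

√392 = [19; 1,3,1,38, …], period ℓ=4 (even) → k=3
step 0: (19, 1)  from 19·(1,0) + (0,1)
…
step 2: (79, 4)  from 3·(20,1) + (19,1)
step 3: (99, 5)  from 1·(79,4) + (20,1)
fundamental: x₁=99, y₁=5  (since 9801 − 392·25 = 1)
k=2:  x_2 = 99·99+392·5·5 = 19601,  y_2 = 99·5+5·99 = 990
k=3:  x_3 = 99·19601+392·5·990 = 3880899,  y_3 = 99·990+5·19601 = 196015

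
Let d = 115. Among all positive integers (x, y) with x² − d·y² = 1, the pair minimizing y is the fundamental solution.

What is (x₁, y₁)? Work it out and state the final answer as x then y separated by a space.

1126 105

√115 = [10; 1,2,1,1,1,1,1,2,1,20, …], period ℓ=10 (even) → k=9
a_0=10:  p_0=10·1+0=10,  q_0=10·0+1=1
a_1=1:  p_1=1·10+1=11,  q_1=1·1+0=1
a_2=2:  p_2=2·11+10=32,  q_2=2·1+1=3
…
a_6=1:  p_6=1·118+75=193,  q_6=1·11+7=18
a_7=1:  p_7=1·193+118=311,  q_7=1·18+11=29
a_8=2:  p_8=2·311+193=815,  q_8=2·29+18=76
a_9=1:  p_9=1·815+311=1126,  q_9=1·76+29=105
→ (1126, 105).  Check: 1126²=1267876, 115·105²=1267875, difference 1.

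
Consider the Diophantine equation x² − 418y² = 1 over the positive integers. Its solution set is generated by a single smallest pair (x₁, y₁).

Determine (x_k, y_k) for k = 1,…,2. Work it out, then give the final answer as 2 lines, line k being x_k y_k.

[20; 2,4,20,4,2,40] for √418; ℓ=6 ⇒ convergent index 5
i=0: a=20 ⇒ p=20, q=1
i=1: a=2 ⇒ p=41, q=2
…
i=3: a=20 ⇒ p=3721, q=182
i=4: a=4 ⇒ p=15068, q=737
i=5: a=2 ⇒ p=33857, q=1656
→ (33857, 1656).  Check: 33857²=1146296449, 418·1656²=1146296448, difference 1.
(x_2, y_2) = (33857·33857 + 418·1656·1656, 33857·1656 + 1656·33857) = (2292592897, 112134384)

33857 1656
2292592897 112134384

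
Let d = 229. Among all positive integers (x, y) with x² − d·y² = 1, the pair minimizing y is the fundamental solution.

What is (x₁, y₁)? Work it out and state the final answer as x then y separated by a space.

√229 → a₀=15, period (7,1,1,7,30); ℓ=5 odd so k=9
k=0  a_k=15  p_k/q_k = 15/1
…
k=2  a_k=1  p_k/q_k = 121/8
k=3  a_k=1  p_k/q_k = 227/15
…
k=6  a_k=7  p_k/q_k = 362399/23948
…
k=8  a_k=1  p_k/q_k = 776325/51301
k=9  a_k=7  p_k/q_k = 5848201/386460
fundamental: x₁=5848201, y₁=386460  (since 34201454936401 − 229·149351331600 = 1)

5848201 386460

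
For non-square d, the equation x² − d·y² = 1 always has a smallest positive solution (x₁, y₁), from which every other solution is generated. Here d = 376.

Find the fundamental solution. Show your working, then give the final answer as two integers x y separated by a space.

2143295 110532

√376 = [19; 2,1,1,3,1,…,1,2,38, …], period ℓ=16 (even) → k=15
k=0  a_k=19  p_k/q_k = 19/1
…
k=2  a_k=1  p_k/q_k = 58/3
k=3  a_k=1  p_k/q_k = 97/5
…
k=5  a_k=1  p_k/q_k = 446/23
…
k=10  a_k=2  p_k/q_k = 70621/3642
k=11  a_k=1  p_k/q_k = 99455/5129
…
k=14  a_k=1  p_k/q_k = 837427/43187
k=15  a_k=2  p_k/q_k = 2143295/110532
(x₁, y₁) = (2143295, 110532);  2143295² − 376·110532² = 1 ✓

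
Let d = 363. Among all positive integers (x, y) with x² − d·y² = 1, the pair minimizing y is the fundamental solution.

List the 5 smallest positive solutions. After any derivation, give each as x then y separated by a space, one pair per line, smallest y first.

√363 → a₀=19, period (19,38); ℓ=2 even so k=1
step 0: (19, 1)  from 19·(1,0) + (0,1)
step 1: (362, 19)  from 19·(19,1) + (1,0)
→ (362, 19).  Check: 362²=131044, 363·19²=131043, difference 1.
k=2:  x_2 = 362·362+363·19·19 = 262087,  y_2 = 362·19+19·362 = 13756
k=3:  x_3 = 362·262087+363·19·13756 = 189750626,  y_3 = 362·13756+19·262087 = 9959325
k=4:  x_4 = 362·189750626+363·19·9959325 = 137379191137,  y_4 = 362·9959325+19·189750626 = 7210537544
k=5:  x_5 = 362·137379191137+363·19·7210537544 = 99462344632562,  y_5 = 362·7210537544+19·137379191137 = 5220419222531

362 19
262087 13756
189750626 9959325
137379191137 7210537544
99462344632562 5220419222531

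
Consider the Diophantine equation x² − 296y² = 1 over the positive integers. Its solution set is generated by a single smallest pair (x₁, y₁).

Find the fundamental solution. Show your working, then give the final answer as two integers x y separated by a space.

√296 → a₀=17, period (4,1,7,1,4,34); ℓ=6 even so k=5
step 0: (17, 1)  from 17·(1,0) + (0,1)
step 1: (69, 4)  from 4·(17,1) + (1,0)
step 2: (86, 5)  from 1·(69,4) + (17,1)
…
step 4: (757, 44)  from 1·(671,39) + (86,5)
step 5: (3699, 215)  from 4·(757,44) + (671,39)
fundamental: x₁=3699, y₁=215  (since 13682601 − 296·46225 = 1)

3699 215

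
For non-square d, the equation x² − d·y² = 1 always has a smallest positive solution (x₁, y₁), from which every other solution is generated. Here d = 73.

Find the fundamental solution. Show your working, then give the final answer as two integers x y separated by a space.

2281249 267000

√73 = [8; 1,1,5,5,1,1,16, …], period ℓ=7 (odd) → k=13
i=0: a=8 ⇒ p=8, q=1
i=1: a=1 ⇒ p=9, q=1
…
i=3: a=5 ⇒ p=94, q=11
i=4: a=5 ⇒ p=487, q=57
i=5: a=1 ⇒ p=581, q=68
…
i=7: a=16 ⇒ p=17669, q=2068
i=8: a=1 ⇒ p=18737, q=2193
i=9: a=1 ⇒ p=36406, q=4261
i=10: a=5 ⇒ p=200767, q=23498
i=11: a=5 ⇒ p=1040241, q=121751
i=12: a=1 ⇒ p=1241008, q=145249
i=13: a=1 ⇒ p=2281249, q=267000
fundamental: x₁=2281249, y₁=267000  (since 5204097000001 − 73·71289000000 = 1)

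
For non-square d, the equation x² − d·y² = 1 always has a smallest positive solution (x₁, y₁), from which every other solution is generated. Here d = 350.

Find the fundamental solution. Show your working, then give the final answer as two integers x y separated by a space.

√350 → a₀=18, period (1,2,2,2,1,36); ℓ=6 even so k=5
k=0  a_k=18  p_k/q_k = 18/1
…
k=4  a_k=2  p_k/q_k = 318/17
k=5  a_k=1  p_k/q_k = 449/24
→ (449, 24).  Check: 449²=201601, 350·24²=201600, difference 1.

449 24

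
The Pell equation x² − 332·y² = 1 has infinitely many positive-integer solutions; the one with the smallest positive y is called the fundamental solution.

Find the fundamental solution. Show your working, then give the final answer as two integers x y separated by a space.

13447 738

[18; 4,1,1,8,1,1,4,36] for √332; ℓ=8 ⇒ convergent index 7
k=0  a_k=18  p_k/q_k = 18/1
…
k=2  a_k=1  p_k/q_k = 91/5
…
k=4  a_k=8  p_k/q_k = 1403/77
…
k=6  a_k=1  p_k/q_k = 2970/163
k=7  a_k=4  p_k/q_k = 13447/738
fundamental: x₁=13447, y₁=738  (since 180821809 − 332·544644 = 1)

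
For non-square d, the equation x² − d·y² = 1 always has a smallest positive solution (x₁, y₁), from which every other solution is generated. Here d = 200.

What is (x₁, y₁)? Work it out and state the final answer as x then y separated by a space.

√200 → a₀=14, period (7,28); ℓ=2 even so k=1
step 0: (14, 1)  from 14·(1,0) + (0,1)
step 1: (99, 7)  from 7·(14,1) + (1,0)
→ (99, 7).  Check: 99²=9801, 200·7²=9800, difference 1.

99 7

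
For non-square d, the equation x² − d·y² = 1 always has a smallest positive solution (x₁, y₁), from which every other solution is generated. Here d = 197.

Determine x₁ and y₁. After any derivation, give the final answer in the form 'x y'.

d=197: √d = [14; 28] (ℓ=1, odd), read p_1/q_1
step 0: (14, 1)  from 14·(1,0) + (0,1)
step 1: (393, 28)  from 28·(14,1) + (1,0)
→ (393, 28).  Check: 393²=154449, 197·28²=154448, difference 1.

393 28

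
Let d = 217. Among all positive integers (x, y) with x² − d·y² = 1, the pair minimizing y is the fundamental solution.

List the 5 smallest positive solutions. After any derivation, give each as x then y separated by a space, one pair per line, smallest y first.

3844063 260952
29553640695937 2006231855952
227212113429087499999 15424163293772565000
1746835356769087211376615937 118582910847096488831334048
13429890324095468173938627689764063 911680360039229116129595136549048

d=217: √d = [14; 1,2,1,2,1,…,2,1,28] (ℓ=16, even), read p_15/q_15
step 0: (14, 1)  from 14·(1,0) + (0,1)
…
step 3: (59, 4)  from 1·(44,3) + (15,1)
…
step 5: (221, 15)  from 1·(162,11) + (59,4)
step 6: (383, 26)  from 1·(221,15) + (162,11)
…
step 9: (139163, 9447)  from 9·(15055,1022) + (3668,249)
step 10: (154218, 10469)  from 1·(139163,9447) + (15055,1022)
…
step 13: (1034361, 70217)  from 1·(740980,50301) + (293381,19916)
step 14: (2809702, 190735)  from 2·(1034361,70217) + (740980,50301)
step 15: (3844063, 260952)  from 1·(2809702,190735) + (1034361,70217)
fundamental: x₁=3844063, y₁=260952  (since 14776820347969 − 217·68095946304 = 1)
(x_2, y_2) = (3844063·3844063 + 217·260952·260952, 3844063·260952 + 260952·3844063) = (29553640695937, 2006231855952)
(x_3, y_3) = (3844063·29553640695937 + 217·260952·2006231855952, 3844063·2006231855952 + 260952·29553640695937) = (227212113429087499999, 15424163293772565000)
(x_4, y_4) = (3844063·227212113429087499999 + 217·260952·15424163293772565000, 3844063·15424163293772565000 + 260952·227212113429087499999) = (1746835356769087211376615937, 118582910847096488831334048)
(x_5, y_5) = (3844063·1746835356769087211376615937 + 217·260952·118582910847096488831334048, 3844063·118582910847096488831334048 + 260952·1746835356769087211376615937) = (13429890324095468173938627689764063, 911680360039229116129595136549048)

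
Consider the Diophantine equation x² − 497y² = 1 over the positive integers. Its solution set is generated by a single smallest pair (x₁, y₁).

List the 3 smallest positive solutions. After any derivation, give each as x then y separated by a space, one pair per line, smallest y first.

1201887 53912
2889064721537 129592263888
6944658661946678751 311510514535059400

√497 → a₀=22, period (3,2,2,5,6,5,2,2,3,44); ℓ=10 even so k=9
a_0=22:  p_0=22·1+0=22,  q_0=22·0+1=1
a_1=3:  p_1=3·22+1=67,  q_1=3·1+0=3
…
a_4=5:  p_4=5·379+156=2051,  q_4=5·17+7=92
a_5=6:  p_5=6·2051+379=12685,  q_5=6·92+17=569
…
a_8=2:  p_8=2·143637+65476=352750,  q_8=2·6443+2937=15823
a_9=3:  p_9=3·352750+143637=1201887,  q_9=3·15823+6443=53912
fundamental: x₁=1201887, y₁=53912  (since 1444532360769 − 497·2906503744 = 1)
k=2:  x_2 = 1201887·1201887+497·53912·53912 = 2889064721537,  y_2 = 1201887·53912+53912·1201887 = 129592263888
k=3:  x_3 = 1201887·2889064721537+497·53912·129592263888 = 6944658661946678751,  y_3 = 1201887·129592263888+53912·2889064721537 = 311510514535059400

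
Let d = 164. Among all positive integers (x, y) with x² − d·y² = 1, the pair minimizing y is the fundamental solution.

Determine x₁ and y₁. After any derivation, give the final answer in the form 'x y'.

[12; 1,4,6,4,1,24] for √164; ℓ=6 ⇒ convergent index 5
step 0: (12, 1)  from 12·(1,0) + (0,1)
step 1: (13, 1)  from 1·(12,1) + (1,0)
step 2: (64, 5)  from 4·(13,1) + (12,1)
…
step 4: (1652, 129)  from 4·(397,31) + (64,5)
step 5: (2049, 160)  from 1·(1652,129) + (397,31)
fundamental: x₁=2049, y₁=160  (since 4198401 − 164·25600 = 1)

2049 160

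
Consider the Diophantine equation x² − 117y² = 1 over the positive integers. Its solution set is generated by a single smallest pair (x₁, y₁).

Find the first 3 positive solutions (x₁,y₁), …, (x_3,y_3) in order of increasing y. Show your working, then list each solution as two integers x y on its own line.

649 60
842401 77880
1093435849 101088180

[10; 1,4,2,4,1,20] for √117; ℓ=6 ⇒ convergent index 5
i=0: a=10 ⇒ p=10, q=1
…
i=4: a=4 ⇒ p=530, q=49
i=5: a=1 ⇒ p=649, q=60
→ (649, 60).  Check: 649²=421201, 117·60²=421200, difference 1.
(649+60√117)^2 = 842401 + 77880√117
(649+60√117)^3 = 1093435849 + 101088180√117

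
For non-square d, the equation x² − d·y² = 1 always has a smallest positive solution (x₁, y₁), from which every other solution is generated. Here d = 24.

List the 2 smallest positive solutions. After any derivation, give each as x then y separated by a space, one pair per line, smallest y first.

5 1
49 10

[4; 1,8] for √24; ℓ=2 ⇒ convergent index 1
i=0: a=4 ⇒ p=4, q=1
i=1: a=1 ⇒ p=5, q=1
fundamental: x₁=5, y₁=1  (since 25 − 24·1 = 1)
n=2: (5,1)∘(5,1) = (5·5+24·1·1, 5·1+1·5) = (49,10)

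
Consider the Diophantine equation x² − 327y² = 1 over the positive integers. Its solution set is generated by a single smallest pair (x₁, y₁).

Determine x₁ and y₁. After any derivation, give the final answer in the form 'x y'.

217 12

√327 = [18; 12,36, …], period ℓ=2 (even) → k=1
i=0: a=18 ⇒ p=18, q=1
i=1: a=12 ⇒ p=217, q=12
fundamental: x₁=217, y₁=12  (since 47089 − 327·144 = 1)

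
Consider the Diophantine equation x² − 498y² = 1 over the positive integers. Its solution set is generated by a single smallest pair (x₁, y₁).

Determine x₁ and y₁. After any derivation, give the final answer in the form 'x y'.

179777 8056

√498 = [22; 3,6,22,6,3,44, …], period ℓ=6 (even) → k=5
k=0  a_k=22  p_k/q_k = 22/1
k=1  a_k=3  p_k/q_k = 67/3
…
k=4  a_k=6  p_k/q_k = 56794/2545
k=5  a_k=3  p_k/q_k = 179777/8056
fundamental: x₁=179777, y₁=8056  (since 32319769729 − 498·64899136 = 1)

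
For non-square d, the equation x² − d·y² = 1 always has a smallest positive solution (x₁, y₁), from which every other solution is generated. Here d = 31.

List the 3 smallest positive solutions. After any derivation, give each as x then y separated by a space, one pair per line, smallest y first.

1520 273
4620799 829920
14047227440 2522956527

[5; 1,1,3,5,3,1,1,10] for √31; ℓ=8 ⇒ convergent index 7
a_0=5:  p_0=5·1+0=5,  q_0=5·0+1=1
a_1=1:  p_1=1·5+1=6,  q_1=1·1+0=1
a_2=1:  p_2=1·6+5=11,  q_2=1·1+1=2
a_3=3:  p_3=3·11+6=39,  q_3=3·2+1=7
a_4=5:  p_4=5·39+11=206,  q_4=5·7+2=37
a_5=3:  p_5=3·206+39=657,  q_5=3·37+7=118
a_6=1:  p_6=1·657+206=863,  q_6=1·118+37=155
a_7=1:  p_7=1·863+657=1520,  q_7=1·155+118=273
fundamental: x₁=1520, y₁=273  (since 2310400 − 31·74529 = 1)
(x_2, y_2) = (1520·1520 + 31·273·273, 1520·273 + 273·1520) = (4620799, 829920)
(x_3, y_3) = (1520·4620799 + 31·273·829920, 1520·829920 + 273·4620799) = (14047227440, 2522956527)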